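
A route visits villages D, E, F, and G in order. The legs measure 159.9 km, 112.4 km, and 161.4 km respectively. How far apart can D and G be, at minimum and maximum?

The maximum is all hops collinear in one direction: 159.9 + 112.4 + 161.4 = 433.7.
The longest hop is 161.4; the others sum to 272.3. Since 161.4 ≤ 272.3, the path can fold back on itself completely, so the minimum distance is 0.

0 ≤ DG ≤ 433.7 km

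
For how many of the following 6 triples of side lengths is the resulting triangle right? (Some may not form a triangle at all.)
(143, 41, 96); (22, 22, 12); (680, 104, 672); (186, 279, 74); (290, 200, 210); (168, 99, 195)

3

(143,41,96): 41+96 ≤ 143, not a triangle
(22,22,12): 12²+22² = 628 > 484 = 22² → acute
(680,104,672): 104²+672² = 462400 = 680² → right
(186,279,74): 74+186 ≤ 279, not a triangle
(290,200,210): 200²+210² = 84100 = 290² → right
(168,99,195): 99²+168² = 38025 = 195² → right
3 of the 6 are right.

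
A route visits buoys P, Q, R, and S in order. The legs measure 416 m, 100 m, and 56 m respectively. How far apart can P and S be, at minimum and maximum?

260 ≤ PS ≤ 572 m

The maximum is all hops collinear in one direction: 416 + 100 + 56 = 572.
The longest hop is 416; the others sum to 156. Folding the others back against it leaves at least 416 − 156 = 260.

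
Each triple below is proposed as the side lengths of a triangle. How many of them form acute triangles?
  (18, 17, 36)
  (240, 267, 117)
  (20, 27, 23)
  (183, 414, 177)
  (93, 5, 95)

(18,17,36): 17+18 ≤ 36, not a triangle
(240,267,117): 117²+240² = 71289 = 267² → right
(20,27,23): 20²+23² = 929 > 729 = 27² → acute
(183,414,177): 177+183 ≤ 414, not a triangle
(93,5,95): 5²+93² = 8674 < 9025 = 95² → obtuse
1 of the 5 is acute.

1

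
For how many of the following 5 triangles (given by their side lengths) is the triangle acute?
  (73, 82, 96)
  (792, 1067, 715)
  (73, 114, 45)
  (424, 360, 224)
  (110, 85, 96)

(73,82,96): 73²+82² = 12053 > 9216 = 96² → acute
(792,1067,715): 715²+792² = 1138489 = 1067² → right
(73,114,45): 45²+73² = 7354 < 12996 = 114² → obtuse
(424,360,224): 224²+360² = 179776 = 424² → right
(110,85,96): 85²+96² = 16441 > 12100 = 110² → acute
2 of the 5 are acute.

2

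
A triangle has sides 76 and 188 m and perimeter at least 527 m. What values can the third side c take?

Triangle inequality alone gives 112 < c < 264.
The perimeter condition gives c ≥ 527 − 76 − 188 = 263.
Intersecting the two: 263 ≤ c < 264.

263 ≤ c < 264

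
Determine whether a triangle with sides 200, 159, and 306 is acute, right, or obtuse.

obtuse

Compare the square of the longest side to the sum of squares of the other two: 159² + 200² = 65281 < 93636 = 306².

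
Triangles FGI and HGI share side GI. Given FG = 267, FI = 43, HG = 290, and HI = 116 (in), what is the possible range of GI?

From triangle FGI: |267 − 43| < GI < 267 + 43, i.e. 224 < GI < 310.
From triangle HGI: 174 < GI < 406.
Both must hold, so GI lies in the intersection.

224 < GI < 310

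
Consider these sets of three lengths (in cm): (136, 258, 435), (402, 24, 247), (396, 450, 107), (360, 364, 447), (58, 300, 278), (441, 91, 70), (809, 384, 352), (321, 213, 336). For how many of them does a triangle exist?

(136,258,435): 136+258 ≤ 435 → not valid
(24,247,402): 24+247 ≤ 402 → not valid
(107,396,450): 107+396 > 450 → valid
(360,364,447): 360+364 > 447 → valid
(58,278,300): 58+278 > 300 → valid
(70,91,441): 70+91 ≤ 441 → not valid
(352,384,809): 352+384 ≤ 809 → not valid
(213,321,336): 213+321 > 336 → valid
4 of the 8 triples form a triangle.

4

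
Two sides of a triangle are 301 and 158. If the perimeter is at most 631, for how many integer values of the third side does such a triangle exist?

Triangle inequality: 143 < x < 459. Perimeter ≤ 631 gives x ≤ 631 − 301 − 158 = 172.
So 143 < x ≤ 172; integers 144 through 172: 29 values.

29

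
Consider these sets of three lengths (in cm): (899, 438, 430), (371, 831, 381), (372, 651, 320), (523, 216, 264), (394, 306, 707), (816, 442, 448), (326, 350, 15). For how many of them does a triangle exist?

2

(430,438,899): 430+438 ≤ 899 → not valid
(371,381,831): 371+381 ≤ 831 → not valid
(320,372,651): 320+372 > 651 → valid
(216,264,523): 216+264 ≤ 523 → not valid
(306,394,707): 306+394 ≤ 707 → not valid
(442,448,816): 442+448 > 816 → valid
(15,326,350): 15+326 ≤ 350 → not valid
2 of the 7 triples form a triangle.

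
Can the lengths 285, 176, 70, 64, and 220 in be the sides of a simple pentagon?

Yes

A pentagon exists iff every side is shorter than the sum of the others — equivalently, the longest side is less than the sum of the rest.
Longest side 285 < 530 (sum of the remaining 4), so yes.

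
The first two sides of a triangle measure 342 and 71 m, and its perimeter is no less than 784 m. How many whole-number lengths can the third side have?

Triangle inequality: 271 < x < 413. Perimeter ≥ 784 gives x ≥ 784 − 342 − 71 = 371.
So 371 ≤ x < 413; integers 371 through 412: 42 values.

42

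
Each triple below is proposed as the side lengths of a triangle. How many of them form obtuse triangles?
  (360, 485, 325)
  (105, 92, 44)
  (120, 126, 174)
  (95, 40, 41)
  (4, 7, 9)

(360,485,325): 325²+360² = 235225 = 485² → right
(105,92,44): 44²+92² = 10400 < 11025 = 105² → obtuse
(120,126,174): 120²+126² = 30276 = 174² → right
(95,40,41): 40+41 ≤ 95, not a triangle
(4,7,9): 4²+7² = 65 < 81 = 9² → obtuse
2 of the 5 are obtuse.

2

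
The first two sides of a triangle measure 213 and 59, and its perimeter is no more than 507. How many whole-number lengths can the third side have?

Triangle inequality: 154 < x < 272. Perimeter ≤ 507 gives x ≤ 507 − 213 − 59 = 235.
So 154 < x ≤ 235; integers 155 through 235: 81 values.

81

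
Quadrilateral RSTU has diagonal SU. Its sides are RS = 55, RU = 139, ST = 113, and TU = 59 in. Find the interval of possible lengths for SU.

84 < SU < 172

From triangle RSU: |55 − 139| < SU < 55 + 139, i.e. 84 < SU < 194.
From triangle TSU: 54 < SU < 172.
Both must hold, so SU lies in the intersection.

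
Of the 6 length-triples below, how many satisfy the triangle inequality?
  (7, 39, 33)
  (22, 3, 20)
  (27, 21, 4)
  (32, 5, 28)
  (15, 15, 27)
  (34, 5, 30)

(7,33,39): 7+33 > 39 → valid
(3,20,22): 3+20 > 22 → valid
(4,21,27): 4+21 ≤ 27 → not valid
(5,28,32): 5+28 > 32 → valid
(15,15,27): 15+15 > 27 → valid
(5,30,34): 5+30 > 34 → valid
5 of the 6 triples form a triangle.

5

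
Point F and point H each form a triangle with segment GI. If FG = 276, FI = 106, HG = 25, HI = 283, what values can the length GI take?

From triangle FGI: |276 − 106| < GI < 276 + 106, i.e. 170 < GI < 382.
From triangle HGI: 258 < GI < 308.
Both must hold, so GI lies in the intersection.

258 < GI < 308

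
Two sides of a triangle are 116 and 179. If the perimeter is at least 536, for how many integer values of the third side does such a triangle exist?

Triangle inequality: 63 < x < 295. Perimeter ≥ 536 gives x ≥ 536 − 116 − 179 = 241.
So 241 ≤ x < 295; integers 241 through 294: 54 values.

54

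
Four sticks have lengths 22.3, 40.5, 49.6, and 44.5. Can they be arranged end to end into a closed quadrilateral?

A quadrilateral exists iff every side is shorter than the sum of the others — equivalently, the longest side is less than the sum of the rest.
Longest side 49.6 < 107.3 (sum of the remaining 3), so yes.

Yes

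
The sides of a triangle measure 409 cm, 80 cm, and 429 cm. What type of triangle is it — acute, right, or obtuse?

Compare the square of the longest side to the sum of squares of the other two: 80² + 409² = 173681 < 184041 = 429².

obtuse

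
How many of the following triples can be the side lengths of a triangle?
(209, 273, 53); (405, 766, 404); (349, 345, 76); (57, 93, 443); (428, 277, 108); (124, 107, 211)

(53,209,273): 53+209 ≤ 273 → not valid
(404,405,766): 404+405 > 766 → valid
(76,345,349): 76+345 > 349 → valid
(57,93,443): 57+93 ≤ 443 → not valid
(108,277,428): 108+277 ≤ 428 → not valid
(107,124,211): 107+124 > 211 → valid
3 of the 6 triples form a triangle.

3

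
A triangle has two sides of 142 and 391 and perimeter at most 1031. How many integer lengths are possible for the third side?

249

Triangle inequality: 249 < x < 533. Perimeter ≤ 1031 gives x ≤ 1031 − 142 − 391 = 498.
So 249 < x ≤ 498; integers 250 through 498: 249 values.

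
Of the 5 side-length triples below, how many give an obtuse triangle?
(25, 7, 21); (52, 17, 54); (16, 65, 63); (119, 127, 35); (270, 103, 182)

3

(25,7,21): 7²+21² = 490 < 625 = 25² → obtuse
(52,17,54): 17²+52² = 2993 > 2916 = 54² → acute
(16,65,63): 16²+63² = 4225 = 65² → right
(119,127,35): 35²+119² = 15386 < 16129 = 127² → obtuse
(270,103,182): 103²+182² = 43733 < 72900 = 270² → obtuse
3 of the 5 are obtuse.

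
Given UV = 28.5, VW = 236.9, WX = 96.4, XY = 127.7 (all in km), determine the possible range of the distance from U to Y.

The maximum is all hops collinear in one direction: 28.5 + 236.9 + 96.4 + 127.7 = 489.5.
The longest hop is 236.9; the others sum to 252.6. Since 236.9 ≤ 252.6, the path can fold back on itself completely, so the minimum distance is 0.

0 ≤ UY ≤ 489.5 km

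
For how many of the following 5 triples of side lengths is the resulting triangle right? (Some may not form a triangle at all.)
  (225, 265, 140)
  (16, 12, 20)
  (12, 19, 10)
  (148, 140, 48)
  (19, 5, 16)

3

(225,265,140): 140²+225² = 70225 = 265² → right
(16,12,20): 12²+16² = 400 = 20² → right
(12,19,10): 10²+12² = 244 < 361 = 19² → obtuse
(148,140,48): 48²+140² = 21904 = 148² → right
(19,5,16): 5²+16² = 281 < 361 = 19² → obtuse
3 of the 5 are right.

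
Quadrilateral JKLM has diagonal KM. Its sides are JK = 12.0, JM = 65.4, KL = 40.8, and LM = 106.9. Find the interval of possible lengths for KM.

66.1 < KM < 77.4

From triangle JKM: |12.0 − 65.4| < KM < 12.0 + 65.4, i.e. 53.4 < KM < 77.4.
From triangle LKM: 66.1 < KM < 147.7.
Both must hold, so KM lies in the intersection.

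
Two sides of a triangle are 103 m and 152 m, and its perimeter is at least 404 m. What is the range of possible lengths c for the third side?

149 ≤ c < 255

Triangle inequality alone gives 49 < c < 255.
The perimeter condition gives c ≥ 404 − 103 − 152 = 149.
Intersecting the two: 149 ≤ c < 255.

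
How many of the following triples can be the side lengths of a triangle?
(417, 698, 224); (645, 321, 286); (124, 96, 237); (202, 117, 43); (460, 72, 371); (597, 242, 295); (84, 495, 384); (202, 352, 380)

(224,417,698): 224+417 ≤ 698 → not valid
(286,321,645): 286+321 ≤ 645 → not valid
(96,124,237): 96+124 ≤ 237 → not valid
(43,117,202): 43+117 ≤ 202 → not valid
(72,371,460): 72+371 ≤ 460 → not valid
(242,295,597): 242+295 ≤ 597 → not valid
(84,384,495): 84+384 ≤ 495 → not valid
(202,352,380): 202+352 > 380 → valid
1 of the 8 triples forms a triangle.

1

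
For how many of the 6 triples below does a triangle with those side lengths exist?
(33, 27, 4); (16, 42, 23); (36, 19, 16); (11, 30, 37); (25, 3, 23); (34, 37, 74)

2

(4,27,33): 4+27 ≤ 33 → not valid
(16,23,42): 16+23 ≤ 42 → not valid
(16,19,36): 16+19 ≤ 36 → not valid
(11,30,37): 11+30 > 37 → valid
(3,23,25): 3+23 > 25 → valid
(34,37,74): 34+37 ≤ 74 → not valid
2 of the 6 triples form a triangle.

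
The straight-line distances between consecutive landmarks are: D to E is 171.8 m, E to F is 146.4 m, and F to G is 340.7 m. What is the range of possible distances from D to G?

22.5 ≤ DG ≤ 658.9 m

The maximum is all hops collinear in one direction: 171.8 + 146.4 + 340.7 = 658.9.
The longest hop is 340.7; the others sum to 318.2. Folding the others back against it leaves at least 340.7 − 318.2 = 22.5.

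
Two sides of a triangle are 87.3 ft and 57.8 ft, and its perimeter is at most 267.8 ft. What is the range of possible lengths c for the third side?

29.5 < c ≤ 122.7 ft

Triangle inequality alone gives 29.5 < c < 145.1.
The perimeter condition gives c ≤ 267.8 − 87.3 − 57.8 = 122.7.
Intersecting the two: 29.5 < c ≤ 122.7.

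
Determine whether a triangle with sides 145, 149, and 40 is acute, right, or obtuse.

acute

Compare the square of the longest side to the sum of squares of the other two: 40² + 145² = 22625 > 22201 = 149².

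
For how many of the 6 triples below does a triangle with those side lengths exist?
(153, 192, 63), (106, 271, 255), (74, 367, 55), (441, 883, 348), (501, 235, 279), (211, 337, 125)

3

(63,153,192): 63+153 > 192 → valid
(106,255,271): 106+255 > 271 → valid
(55,74,367): 55+74 ≤ 367 → not valid
(348,441,883): 348+441 ≤ 883 → not valid
(235,279,501): 235+279 > 501 → valid
(125,211,337): 125+211 ≤ 337 → not valid
3 of the 6 triples form a triangle.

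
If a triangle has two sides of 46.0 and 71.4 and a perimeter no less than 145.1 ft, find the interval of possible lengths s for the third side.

Triangle inequality alone gives 25.4 < s < 117.4.
The perimeter condition gives s ≥ 145.1 − 46.0 − 71.4 = 27.7.
Intersecting the two: 27.7 ≤ s < 117.4.

27.7 ≤ s < 117.4 ft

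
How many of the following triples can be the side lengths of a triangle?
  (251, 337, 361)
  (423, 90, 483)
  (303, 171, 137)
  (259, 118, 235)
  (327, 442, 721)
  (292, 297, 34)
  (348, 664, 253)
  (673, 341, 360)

(251,337,361): 251+337 > 361 → valid
(90,423,483): 90+423 > 483 → valid
(137,171,303): 137+171 > 303 → valid
(118,235,259): 118+235 > 259 → valid
(327,442,721): 327+442 > 721 → valid
(34,292,297): 34+292 > 297 → valid
(253,348,664): 253+348 ≤ 664 → not valid
(341,360,673): 341+360 > 673 → valid
7 of the 8 triples form a triangle.

7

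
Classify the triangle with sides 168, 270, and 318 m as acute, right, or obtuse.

Compare the square of the longest side to the sum of squares of the other two: 168² + 270² = 101124 = 318².

right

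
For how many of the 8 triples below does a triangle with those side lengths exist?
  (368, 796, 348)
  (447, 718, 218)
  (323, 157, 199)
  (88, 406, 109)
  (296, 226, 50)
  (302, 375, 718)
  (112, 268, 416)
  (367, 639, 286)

(348,368,796): 348+368 ≤ 796 → not valid
(218,447,718): 218+447 ≤ 718 → not valid
(157,199,323): 157+199 > 323 → valid
(88,109,406): 88+109 ≤ 406 → not valid
(50,226,296): 50+226 ≤ 296 → not valid
(302,375,718): 302+375 ≤ 718 → not valid
(112,268,416): 112+268 ≤ 416 → not valid
(286,367,639): 286+367 > 639 → valid
2 of the 8 triples form a triangle.

2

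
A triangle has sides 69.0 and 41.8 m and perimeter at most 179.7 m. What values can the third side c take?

Triangle inequality alone gives 27.2 < c < 110.8.
The perimeter condition gives c ≤ 179.7 − 69.0 − 41.8 = 68.9.
Intersecting the two: 27.2 < c ≤ 68.9.

27.2 < c ≤ 68.9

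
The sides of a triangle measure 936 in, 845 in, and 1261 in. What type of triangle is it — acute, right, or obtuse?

right

Compare the square of the longest side to the sum of squares of the other two: 845² + 936² = 1590121 = 1261².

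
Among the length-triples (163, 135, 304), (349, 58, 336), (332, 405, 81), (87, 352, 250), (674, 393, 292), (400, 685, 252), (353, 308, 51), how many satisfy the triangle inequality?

4

(135,163,304): 135+163 ≤ 304 → not valid
(58,336,349): 58+336 > 349 → valid
(81,332,405): 81+332 > 405 → valid
(87,250,352): 87+250 ≤ 352 → not valid
(292,393,674): 292+393 > 674 → valid
(252,400,685): 252+400 ≤ 685 → not valid
(51,308,353): 51+308 > 353 → valid
4 of the 7 triples form a triangle.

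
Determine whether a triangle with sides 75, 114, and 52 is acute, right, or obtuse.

Compare the square of the longest side to the sum of squares of the other two: 52² + 75² = 8329 < 12996 = 114².

obtuse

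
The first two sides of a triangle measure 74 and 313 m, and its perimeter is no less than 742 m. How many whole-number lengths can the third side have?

Triangle inequality: 239 < x < 387. Perimeter ≥ 742 gives x ≥ 742 − 74 − 313 = 355.
So 355 ≤ x < 387; integers 355 through 386: 32 values.

32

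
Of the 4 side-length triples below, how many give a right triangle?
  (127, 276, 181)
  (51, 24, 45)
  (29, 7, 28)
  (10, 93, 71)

(127,276,181): 127²+181² = 48890 < 76176 = 276² → obtuse
(51,24,45): 24²+45² = 2601 = 51² → right
(29,7,28): 7²+28² = 833 < 841 = 29² → obtuse
(10,93,71): 10+71 ≤ 93, not a triangle
1 of the 4 is right.

1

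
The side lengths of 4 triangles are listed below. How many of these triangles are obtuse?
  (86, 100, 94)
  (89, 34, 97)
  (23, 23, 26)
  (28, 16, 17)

(86,100,94): 86²+94² = 16232 > 10000 = 100² → acute
(89,34,97): 34²+89² = 9077 < 9409 = 97² → obtuse
(23,23,26): 23²+23² = 1058 > 676 = 26² → acute
(28,16,17): 16²+17² = 545 < 784 = 28² → obtuse
2 of the 4 are obtuse.

2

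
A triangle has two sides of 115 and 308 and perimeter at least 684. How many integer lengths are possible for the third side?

162

Triangle inequality: 193 < x < 423. Perimeter ≥ 684 gives x ≥ 684 − 115 − 308 = 261.
So 261 ≤ x < 423; integers 261 through 422: 162 values.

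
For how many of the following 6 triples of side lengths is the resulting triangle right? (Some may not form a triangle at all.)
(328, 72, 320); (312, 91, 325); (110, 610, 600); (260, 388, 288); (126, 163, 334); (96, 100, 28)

5

(328,72,320): 72²+320² = 107584 = 328² → right
(312,91,325): 91²+312² = 105625 = 325² → right
(110,610,600): 110²+600² = 372100 = 610² → right
(260,388,288): 260²+288² = 150544 = 388² → right
(126,163,334): 126+163 ≤ 334, not a triangle
(96,100,28): 28²+96² = 10000 = 100² → right
5 of the 6 are right.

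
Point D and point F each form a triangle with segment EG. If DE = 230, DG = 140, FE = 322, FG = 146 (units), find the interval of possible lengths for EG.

From triangle DEG: |230 − 140| < EG < 230 + 140, i.e. 90 < EG < 370.
From triangle FEG: 176 < EG < 468.
Both must hold, so EG lies in the intersection.

176 < EG < 370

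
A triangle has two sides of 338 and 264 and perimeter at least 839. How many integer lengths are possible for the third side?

365

Triangle inequality: 74 < x < 602. Perimeter ≥ 839 gives x ≥ 839 − 338 − 264 = 237.
So 237 ≤ x < 602; integers 237 through 601: 365 values.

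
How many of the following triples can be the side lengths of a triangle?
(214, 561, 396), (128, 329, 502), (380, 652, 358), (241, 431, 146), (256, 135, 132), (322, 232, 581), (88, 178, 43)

(214,396,561): 214+396 > 561 → valid
(128,329,502): 128+329 ≤ 502 → not valid
(358,380,652): 358+380 > 652 → valid
(146,241,431): 146+241 ≤ 431 → not valid
(132,135,256): 132+135 > 256 → valid
(232,322,581): 232+322 ≤ 581 → not valid
(43,88,178): 43+88 ≤ 178 → not valid
3 of the 7 triples form a triangle.

3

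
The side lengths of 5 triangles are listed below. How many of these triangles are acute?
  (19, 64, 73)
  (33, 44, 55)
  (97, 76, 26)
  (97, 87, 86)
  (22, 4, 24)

1

(19,64,73): 19²+64² = 4457 < 5329 = 73² → obtuse
(33,44,55): 33²+44² = 3025 = 55² → right
(97,76,26): 26²+76² = 6452 < 9409 = 97² → obtuse
(97,87,86): 86²+87² = 14965 > 9409 = 97² → acute
(22,4,24): 4²+22² = 500 < 576 = 24² → obtuse
1 of the 5 is acute.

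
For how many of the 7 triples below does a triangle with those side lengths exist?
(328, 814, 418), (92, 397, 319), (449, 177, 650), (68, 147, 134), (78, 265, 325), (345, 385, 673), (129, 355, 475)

5

(328,418,814): 328+418 ≤ 814 → not valid
(92,319,397): 92+319 > 397 → valid
(177,449,650): 177+449 ≤ 650 → not valid
(68,134,147): 68+134 > 147 → valid
(78,265,325): 78+265 > 325 → valid
(345,385,673): 345+385 > 673 → valid
(129,355,475): 129+355 > 475 → valid
5 of the 7 triples form a triangle.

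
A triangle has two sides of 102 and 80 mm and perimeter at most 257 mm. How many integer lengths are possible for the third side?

Triangle inequality: 22 < x < 182. Perimeter ≤ 257 gives x ≤ 257 − 102 − 80 = 75.
So 22 < x ≤ 75; integers 23 through 75: 53 values.

53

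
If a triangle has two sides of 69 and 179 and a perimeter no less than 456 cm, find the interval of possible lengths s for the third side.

208 ≤ s < 248

Triangle inequality alone gives 110 < s < 248.
The perimeter condition gives s ≥ 456 − 69 − 179 = 208.
Intersecting the two: 208 ≤ s < 248.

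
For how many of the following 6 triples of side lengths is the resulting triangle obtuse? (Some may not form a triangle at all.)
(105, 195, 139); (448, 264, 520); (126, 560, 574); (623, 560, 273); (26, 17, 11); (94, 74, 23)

3

(105,195,139): 105²+139² = 30346 < 38025 = 195² → obtuse
(448,264,520): 264²+448² = 270400 = 520² → right
(126,560,574): 126²+560² = 329476 = 574² → right
(623,560,273): 273²+560² = 388129 = 623² → right
(26,17,11): 11²+17² = 410 < 676 = 26² → obtuse
(94,74,23): 23²+74² = 6005 < 8836 = 94² → obtuse
3 of the 6 are obtuse.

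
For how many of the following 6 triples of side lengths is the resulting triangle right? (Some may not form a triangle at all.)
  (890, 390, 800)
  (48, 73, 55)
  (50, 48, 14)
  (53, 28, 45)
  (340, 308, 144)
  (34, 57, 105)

5

(890,390,800): 390²+800² = 792100 = 890² → right
(48,73,55): 48²+55² = 5329 = 73² → right
(50,48,14): 14²+48² = 2500 = 50² → right
(53,28,45): 28²+45² = 2809 = 53² → right
(340,308,144): 144²+308² = 115600 = 340² → right
(34,57,105): 34+57 ≤ 105, not a triangle
5 of the 6 are right.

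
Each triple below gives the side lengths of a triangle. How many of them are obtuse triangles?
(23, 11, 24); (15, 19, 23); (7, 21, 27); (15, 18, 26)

(23,11,24): 11²+23² = 650 > 576 = 24² → acute
(15,19,23): 15²+19² = 586 > 529 = 23² → acute
(7,21,27): 7²+21² = 490 < 729 = 27² → obtuse
(15,18,26): 15²+18² = 549 < 676 = 26² → obtuse
2 of the 4 are obtuse.

2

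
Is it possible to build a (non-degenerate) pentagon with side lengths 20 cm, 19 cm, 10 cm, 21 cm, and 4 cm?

Yes

A pentagon exists iff every side is shorter than the sum of the others — equivalently, the longest side is less than the sum of the rest.
Longest side 21 < 53 (sum of the remaining 4), so yes.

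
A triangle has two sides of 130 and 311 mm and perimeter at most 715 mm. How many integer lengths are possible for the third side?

Triangle inequality: 181 < x < 441. Perimeter ≤ 715 gives x ≤ 715 − 130 − 311 = 274.
So 181 < x ≤ 274; integers 182 through 274: 93 values.

93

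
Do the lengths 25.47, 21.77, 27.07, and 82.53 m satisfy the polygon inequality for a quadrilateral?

No

For a quadrilateral, each side must be shorter than the sum of the others.
Here the longest side is 82.53, but the remaining 3 sides sum to only 74.31.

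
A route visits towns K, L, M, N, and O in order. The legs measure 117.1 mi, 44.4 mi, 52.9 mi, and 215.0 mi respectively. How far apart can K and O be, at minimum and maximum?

The maximum is all hops collinear in one direction: 117.1 + 44.4 + 52.9 + 215.0 = 429.4.
The longest hop is 215.0; the others sum to 214.4. Folding the others back against it leaves at least 215.0 − 214.4 = 0.6.

0.6 ≤ KO ≤ 429.4 mi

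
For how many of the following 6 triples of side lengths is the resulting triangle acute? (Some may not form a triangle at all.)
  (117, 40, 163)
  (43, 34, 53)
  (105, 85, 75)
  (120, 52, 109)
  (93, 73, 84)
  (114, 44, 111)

(117,40,163): 40+117 ≤ 163, not a triangle
(43,34,53): 34²+43² = 3005 > 2809 = 53² → acute
(105,85,75): 75²+85² = 12850 > 11025 = 105² → acute
(120,52,109): 52²+109² = 14585 > 14400 = 120² → acute
(93,73,84): 73²+84² = 12385 > 8649 = 93² → acute
(114,44,111): 44²+111² = 14257 > 12996 = 114² → acute
5 of the 6 are acute.

5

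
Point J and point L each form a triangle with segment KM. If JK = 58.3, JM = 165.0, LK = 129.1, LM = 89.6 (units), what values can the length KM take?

106.7 < KM < 218.7

From triangle JKM: |58.3 − 165.0| < KM < 58.3 + 165.0, i.e. 106.7 < KM < 223.3.
From triangle LKM: 39.5 < KM < 218.7.
Both must hold, so KM lies in the intersection.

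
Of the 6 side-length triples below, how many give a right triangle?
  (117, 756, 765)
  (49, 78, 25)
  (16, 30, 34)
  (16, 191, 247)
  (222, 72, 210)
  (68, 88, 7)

(117,756,765): 117²+756² = 585225 = 765² → right
(49,78,25): 25+49 ≤ 78, not a triangle
(16,30,34): 16²+30² = 1156 = 34² → right
(16,191,247): 16+191 ≤ 247, not a triangle
(222,72,210): 72²+210² = 49284 = 222² → right
(68,88,7): 7+68 ≤ 88, not a triangle
3 of the 6 are right.

3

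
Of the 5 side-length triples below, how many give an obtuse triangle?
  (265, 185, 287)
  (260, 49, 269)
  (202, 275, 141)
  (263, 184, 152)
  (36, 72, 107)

4

(265,185,287): 185²+265² = 104450 > 82369 = 287² → acute
(260,49,269): 49²+260² = 70001 < 72361 = 269² → obtuse
(202,275,141): 141²+202² = 60685 < 75625 = 275² → obtuse
(263,184,152): 152²+184² = 56960 < 69169 = 263² → obtuse
(36,72,107): 36²+72² = 6480 < 11449 = 107² → obtuse
4 of the 5 are obtuse.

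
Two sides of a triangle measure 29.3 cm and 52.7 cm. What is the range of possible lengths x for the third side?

23.4 < x < 82.0

By the triangle inequality, x must be less than 29.3 + 52.7 = 82.0 and greater than |29.3 − 52.7| = 23.4.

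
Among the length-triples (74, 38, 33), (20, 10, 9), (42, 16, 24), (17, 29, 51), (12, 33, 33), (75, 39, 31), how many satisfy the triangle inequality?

(33,38,74): 33+38 ≤ 74 → not valid
(9,10,20): 9+10 ≤ 20 → not valid
(16,24,42): 16+24 ≤ 42 → not valid
(17,29,51): 17+29 ≤ 51 → not valid
(12,33,33): 12+33 > 33 → valid
(31,39,75): 31+39 ≤ 75 → not valid
1 of the 6 triples forms a triangle.

1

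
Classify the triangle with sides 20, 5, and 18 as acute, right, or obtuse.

obtuse

Compare the square of the longest side to the sum of squares of the other two: 5² + 18² = 349 < 400 = 20².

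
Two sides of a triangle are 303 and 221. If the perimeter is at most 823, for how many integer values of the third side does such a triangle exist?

217

Triangle inequality: 82 < x < 524. Perimeter ≤ 823 gives x ≤ 823 − 303 − 221 = 299.
So 82 < x ≤ 299; integers 83 through 299: 217 values.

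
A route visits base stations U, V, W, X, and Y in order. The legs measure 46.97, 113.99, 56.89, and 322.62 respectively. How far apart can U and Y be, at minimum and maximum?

104.77 ≤ UY ≤ 540.47

The maximum is all hops collinear in one direction: 46.97 + 113.99 + 56.89 + 322.62 = 540.47.
The longest hop is 322.62; the others sum to 217.85. Folding the others back against it leaves at least 322.62 − 217.85 = 104.77.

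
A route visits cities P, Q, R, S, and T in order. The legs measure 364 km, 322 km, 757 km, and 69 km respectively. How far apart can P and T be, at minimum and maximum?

The maximum is all hops collinear in one direction: 364 + 322 + 757 + 69 = 1512.
The longest hop is 757; the others sum to 755. Folding the others back against it leaves at least 757 − 755 = 2.

2 ≤ PT ≤ 1512 km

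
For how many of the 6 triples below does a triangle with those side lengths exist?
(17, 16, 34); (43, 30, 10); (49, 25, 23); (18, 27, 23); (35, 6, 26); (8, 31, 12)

1

(16,17,34): 16+17 ≤ 34 → not valid
(10,30,43): 10+30 ≤ 43 → not valid
(23,25,49): 23+25 ≤ 49 → not valid
(18,23,27): 18+23 > 27 → valid
(6,26,35): 6+26 ≤ 35 → not valid
(8,12,31): 8+12 ≤ 31 → not valid
1 of the 6 triples forms a triangle.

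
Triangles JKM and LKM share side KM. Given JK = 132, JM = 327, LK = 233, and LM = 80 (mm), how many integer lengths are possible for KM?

From triangle JKM: 195 < KM < 459.
From triangle LKM: 153 < KM < 313.
Intersection: 195 < KM < 313, so integers 196 through 312: 117 values.

117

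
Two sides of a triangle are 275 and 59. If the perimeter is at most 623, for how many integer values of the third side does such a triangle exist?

73

Triangle inequality: 216 < x < 334. Perimeter ≤ 623 gives x ≤ 623 − 275 − 59 = 289.
So 216 < x ≤ 289; integers 217 through 289: 73 values.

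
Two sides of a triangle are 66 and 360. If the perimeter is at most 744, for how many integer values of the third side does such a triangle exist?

Triangle inequality: 294 < x < 426. Perimeter ≤ 744 gives x ≤ 744 − 66 − 360 = 318.
So 294 < x ≤ 318; integers 295 through 318: 24 values.

24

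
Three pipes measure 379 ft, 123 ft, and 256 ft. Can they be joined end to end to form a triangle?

No

The two shorter sides sum to 379, exactly equal to the longest side 379.
That gives only a degenerate (flat) triangle — the inequality must be strict.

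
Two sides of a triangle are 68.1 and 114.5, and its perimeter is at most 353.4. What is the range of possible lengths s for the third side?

Triangle inequality alone gives 46.4 < s < 182.6.
The perimeter condition gives s ≤ 353.4 − 68.1 − 114.5 = 170.8.
Intersecting the two: 46.4 < s ≤ 170.8.

46.4 < s ≤ 170.8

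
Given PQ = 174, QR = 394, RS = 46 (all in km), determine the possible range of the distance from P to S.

174 ≤ PS ≤ 614 km

The maximum is all hops collinear in one direction: 174 + 394 + 46 = 614.
The longest hop is 394; the others sum to 220. Folding the others back against it leaves at least 394 − 220 = 174.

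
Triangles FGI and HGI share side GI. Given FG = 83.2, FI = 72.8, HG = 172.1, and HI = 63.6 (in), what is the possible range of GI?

108.5 < GI < 156.0

From triangle FGI: |83.2 − 72.8| < GI < 83.2 + 72.8, i.e. 10.4 < GI < 156.0.
From triangle HGI: 108.5 < GI < 235.7.
Both must hold, so GI lies in the intersection.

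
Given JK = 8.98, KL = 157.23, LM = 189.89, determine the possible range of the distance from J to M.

The maximum is all hops collinear in one direction: 8.98 + 157.23 + 189.89 = 356.10.
The longest hop is 189.89; the others sum to 166.21. Folding the others back against it leaves at least 189.89 − 166.21 = 23.68.

23.68 ≤ JM ≤ 356.10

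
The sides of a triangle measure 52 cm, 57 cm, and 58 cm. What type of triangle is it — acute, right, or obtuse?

acute

Compare the square of the longest side to the sum of squares of the other two: 52² + 57² = 5953 > 3364 = 58².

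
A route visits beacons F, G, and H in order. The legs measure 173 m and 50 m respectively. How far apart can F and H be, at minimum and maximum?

By the triangle inequality, |173 − 50| ≤ FH ≤ 173 + 50.

123 ≤ FH ≤ 223 m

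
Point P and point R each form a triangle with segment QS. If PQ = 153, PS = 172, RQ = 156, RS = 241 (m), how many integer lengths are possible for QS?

239

From triangle PQS: 19 < QS < 325.
From triangle RQS: 85 < QS < 397.
Intersection: 85 < QS < 325, so integers 86 through 324: 239 values.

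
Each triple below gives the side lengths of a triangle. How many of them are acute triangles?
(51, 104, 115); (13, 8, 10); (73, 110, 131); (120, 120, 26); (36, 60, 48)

(51,104,115): 51²+104² = 13417 > 13225 = 115² → acute
(13,8,10): 8²+10² = 164 < 169 = 13² → obtuse
(73,110,131): 73²+110² = 17429 > 17161 = 131² → acute
(120,120,26): 26²+120² = 15076 > 14400 = 120² → acute
(36,60,48): 36²+48² = 3600 = 60² → right
3 of the 5 are acute.

3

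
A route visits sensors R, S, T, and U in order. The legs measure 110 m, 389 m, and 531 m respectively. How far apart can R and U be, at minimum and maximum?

The maximum is all hops collinear in one direction: 110 + 389 + 531 = 1030.
The longest hop is 531; the others sum to 499. Folding the others back against it leaves at least 531 − 499 = 32.

32 ≤ RU ≤ 1030 m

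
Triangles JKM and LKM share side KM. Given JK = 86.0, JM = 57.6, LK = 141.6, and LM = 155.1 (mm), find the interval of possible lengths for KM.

From triangle JKM: |86.0 − 57.6| < KM < 86.0 + 57.6, i.e. 28.4 < KM < 143.6.
From triangle LKM: 13.5 < KM < 296.7.
Both must hold, so KM lies in the intersection.

28.4 < KM < 143.6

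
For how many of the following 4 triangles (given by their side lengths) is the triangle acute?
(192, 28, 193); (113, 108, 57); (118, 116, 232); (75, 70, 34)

3

(192,28,193): 28²+192² = 37648 > 37249 = 193² → acute
(113,108,57): 57²+108² = 14913 > 12769 = 113² → acute
(118,116,232): 116²+118² = 27380 < 53824 = 232² → obtuse
(75,70,34): 34²+70² = 6056 > 5625 = 75² → acute
3 of the 4 are acute.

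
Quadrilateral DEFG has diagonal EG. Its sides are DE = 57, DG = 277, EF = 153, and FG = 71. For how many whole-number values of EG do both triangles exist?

From triangle DEG: 220 < EG < 334.
From triangle FEG: 82 < EG < 224.
Intersection: 220 < EG < 224, so integers 221 through 223: 3 values.

3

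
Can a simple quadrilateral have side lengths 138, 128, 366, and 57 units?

No

For a quadrilateral, each side must be shorter than the sum of the others.
Here the longest side is 366, but the remaining 3 sides sum to only 323.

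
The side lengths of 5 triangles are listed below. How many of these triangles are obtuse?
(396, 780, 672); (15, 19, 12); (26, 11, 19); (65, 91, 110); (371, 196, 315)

(396,780,672): 396²+672² = 608400 = 780² → right
(15,19,12): 12²+15² = 369 > 361 = 19² → acute
(26,11,19): 11²+19² = 482 < 676 = 26² → obtuse
(65,91,110): 65²+91² = 12506 > 12100 = 110² → acute
(371,196,315): 196²+315² = 137641 = 371² → right
1 of the 5 is obtuse.

1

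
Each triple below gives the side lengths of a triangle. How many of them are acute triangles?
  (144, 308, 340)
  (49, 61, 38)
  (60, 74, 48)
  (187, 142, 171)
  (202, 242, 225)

4

(144,308,340): 144²+308² = 115600 = 340² → right
(49,61,38): 38²+49² = 3845 > 3721 = 61² → acute
(60,74,48): 48²+60² = 5904 > 5476 = 74² → acute
(187,142,171): 142²+171² = 49405 > 34969 = 187² → acute
(202,242,225): 202²+225² = 91429 > 58564 = 242² → acute
4 of the 5 are acute.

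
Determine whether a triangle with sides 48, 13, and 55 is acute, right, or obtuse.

obtuse

Compare the square of the longest side to the sum of squares of the other two: 13² + 48² = 2473 < 3025 = 55².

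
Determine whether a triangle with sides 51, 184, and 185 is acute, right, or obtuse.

Compare the square of the longest side to the sum of squares of the other two: 51² + 184² = 36457 > 34225 = 185².

acute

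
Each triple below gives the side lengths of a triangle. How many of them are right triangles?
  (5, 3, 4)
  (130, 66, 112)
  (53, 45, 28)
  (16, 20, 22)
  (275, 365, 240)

4

(5,3,4): 3²+4² = 25 = 5² → right
(130,66,112): 66²+112² = 16900 = 130² → right
(53,45,28): 28²+45² = 2809 = 53² → right
(16,20,22): 16²+20² = 656 > 484 = 22² → acute
(275,365,240): 240²+275² = 133225 = 365² → right
4 of the 5 are right.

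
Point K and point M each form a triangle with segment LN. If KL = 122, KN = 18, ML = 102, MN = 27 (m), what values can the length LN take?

From triangle KLN: |122 − 18| < LN < 122 + 18, i.e. 104 < LN < 140.
From triangle MLN: 75 < LN < 129.
Both must hold, so LN lies in the intersection.

104 < LN < 129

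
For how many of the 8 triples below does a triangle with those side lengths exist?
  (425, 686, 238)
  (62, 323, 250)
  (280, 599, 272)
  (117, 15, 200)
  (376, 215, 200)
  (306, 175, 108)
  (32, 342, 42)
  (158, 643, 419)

1

(238,425,686): 238+425 ≤ 686 → not valid
(62,250,323): 62+250 ≤ 323 → not valid
(272,280,599): 272+280 ≤ 599 → not valid
(15,117,200): 15+117 ≤ 200 → not valid
(200,215,376): 200+215 > 376 → valid
(108,175,306): 108+175 ≤ 306 → not valid
(32,42,342): 32+42 ≤ 342 → not valid
(158,419,643): 158+419 ≤ 643 → not valid
1 of the 8 triples forms a triangle.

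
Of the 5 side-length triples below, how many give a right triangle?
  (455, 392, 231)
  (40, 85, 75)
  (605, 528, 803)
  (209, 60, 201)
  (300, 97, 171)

3

(455,392,231): 231²+392² = 207025 = 455² → right
(40,85,75): 40²+75² = 7225 = 85² → right
(605,528,803): 528²+605² = 644809 = 803² → right
(209,60,201): 60²+201² = 44001 > 43681 = 209² → acute
(300,97,171): 97+171 ≤ 300, not a triangle
3 of the 5 are right.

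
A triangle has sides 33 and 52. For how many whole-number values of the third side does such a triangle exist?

65

The third side lies in the open interval (19, 85).
Integers from 20 to 84 inclusive: 84 − 20 + 1 = 65.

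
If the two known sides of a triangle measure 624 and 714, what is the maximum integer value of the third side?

The third side must be strictly less than 624 + 714 = 1338.
The largest integer below 1338 is 1337.

1337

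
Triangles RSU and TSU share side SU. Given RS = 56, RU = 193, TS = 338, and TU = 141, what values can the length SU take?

197 < SU < 249

From triangle RSU: |56 − 193| < SU < 56 + 193, i.e. 137 < SU < 249.
From triangle TSU: 197 < SU < 479.
Both must hold, so SU lies in the intersection.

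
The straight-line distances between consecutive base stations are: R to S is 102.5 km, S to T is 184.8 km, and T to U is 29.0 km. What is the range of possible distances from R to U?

53.3 ≤ RU ≤ 316.3 km

The maximum is all hops collinear in one direction: 102.5 + 184.8 + 29.0 = 316.3.
The longest hop is 184.8; the others sum to 131.5. Folding the others back against it leaves at least 184.8 − 131.5 = 53.3.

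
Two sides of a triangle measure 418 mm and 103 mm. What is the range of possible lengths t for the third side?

By the triangle inequality, t must be less than 418 + 103 = 521 and greater than |418 − 103| = 315.

315 < t < 521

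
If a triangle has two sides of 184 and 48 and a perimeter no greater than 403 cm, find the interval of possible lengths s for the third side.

136 < s ≤ 171 cm

Triangle inequality alone gives 136 < s < 232.
The perimeter condition gives s ≤ 403 − 184 − 48 = 171.
Intersecting the two: 136 < s ≤ 171.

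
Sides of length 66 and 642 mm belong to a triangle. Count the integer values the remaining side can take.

The third side lies in the open interval (576, 708).
Integers from 577 to 707 inclusive: 707 − 577 + 1 = 131.

131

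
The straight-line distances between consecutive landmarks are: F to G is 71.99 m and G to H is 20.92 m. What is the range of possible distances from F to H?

51.07 ≤ FH ≤ 92.91 m

By the triangle inequality, |71.99 − 20.92| ≤ FH ≤ 71.99 + 20.92.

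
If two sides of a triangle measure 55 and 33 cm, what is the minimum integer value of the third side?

The third side must be strictly greater than |55 − 33| = 22.
The smallest integer above 22 is 23.

23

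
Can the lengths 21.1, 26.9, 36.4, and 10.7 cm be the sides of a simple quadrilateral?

Yes

A quadrilateral exists iff every side is shorter than the sum of the others — equivalently, the longest side is less than the sum of the rest.
Longest side 36.4 < 58.7 (sum of the remaining 3), so yes.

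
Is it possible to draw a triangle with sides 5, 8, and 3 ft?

The two shorter sides sum to 8, exactly equal to the longest side 8.
That gives only a degenerate (flat) triangle — the inequality must be strict.

No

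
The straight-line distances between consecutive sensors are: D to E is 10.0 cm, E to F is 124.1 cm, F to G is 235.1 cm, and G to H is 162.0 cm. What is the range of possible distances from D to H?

0 ≤ DH ≤ 531.2 cm

The maximum is all hops collinear in one direction: 10.0 + 124.1 + 235.1 + 162.0 = 531.2.
The longest hop is 235.1; the others sum to 296.1. Since 235.1 ≤ 296.1, the path can fold back on itself completely, so the minimum distance is 0.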